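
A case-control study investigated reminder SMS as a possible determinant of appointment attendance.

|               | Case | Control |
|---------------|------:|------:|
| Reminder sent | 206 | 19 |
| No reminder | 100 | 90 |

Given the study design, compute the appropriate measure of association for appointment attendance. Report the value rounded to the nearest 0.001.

Cells: a = 206, b = 19, c = 100, d = 90.
This is a case-control study: participants were sampled on outcome status, so risks in the source population cannot be estimated directly — relative risk is not valid here. The odds ratio is the appropriate measure.
OR = (a·d)/(b·c) = (206 × 90) / (19 × 100) = 18540 / 1900 = 9.75789

9.758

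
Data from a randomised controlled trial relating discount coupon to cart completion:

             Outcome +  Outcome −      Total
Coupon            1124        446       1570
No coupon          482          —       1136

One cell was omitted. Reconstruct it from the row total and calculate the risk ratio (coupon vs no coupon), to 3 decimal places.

1.687

The missing cell is in the unexposed row: 1136 − 482 = 654.
So a = 1124, b = 446, c = 482, d = 654.
RR = [a/(a+b)] / [c/(c+d)] = (1124/1570) / (482/1136) = 0.71592/0.42430 = 1.68732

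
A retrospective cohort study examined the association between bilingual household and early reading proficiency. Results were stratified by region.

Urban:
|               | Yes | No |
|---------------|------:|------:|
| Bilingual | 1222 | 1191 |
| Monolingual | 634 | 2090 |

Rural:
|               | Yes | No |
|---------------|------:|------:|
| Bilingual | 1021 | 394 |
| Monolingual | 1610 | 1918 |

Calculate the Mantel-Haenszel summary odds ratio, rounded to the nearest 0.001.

3.245

OR_MH = Σ(aᵢdᵢ/nᵢ) / Σ(bᵢcᵢ/nᵢ), where nᵢ is the stratum total.
Stratum 1 (Urban): n = 5137; a·d/n = 1222·2090/5137 = 497.1734; b·c/n = 1191·634/5137 = 146.9912
Stratum 2 (Rural): n = 4943; a·d/n = 1021·1918/4943 = 396.1720; b·c/n = 394·1610/4943 = 128.3310
OR_MH = (497.1734 + 396.1720) / (146.9912 + 128.3310) = 893.3454 / 275.3222 = 3.24473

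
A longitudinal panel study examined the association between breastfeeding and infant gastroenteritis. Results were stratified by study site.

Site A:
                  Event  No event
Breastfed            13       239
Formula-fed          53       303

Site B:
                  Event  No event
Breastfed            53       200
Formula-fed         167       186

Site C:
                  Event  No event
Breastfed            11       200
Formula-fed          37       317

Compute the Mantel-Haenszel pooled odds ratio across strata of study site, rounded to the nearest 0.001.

OR_MH = Σ(aᵢdᵢ/nᵢ) / Σ(bᵢcᵢ/nᵢ), where nᵢ is the stratum total.
Stratum 1 (Site A): n = 608; a·d/n = 13·303/608 = 6.4786; b·c/n = 239·53/608 = 20.8339
Stratum 2 (Site B): n = 606; a·d/n = 53·186/606 = 16.2673; b·c/n = 200·167/606 = 55.1155
Stratum 3 (Site C): n = 565; a·d/n = 11·317/565 = 6.1717; b·c/n = 200·37/565 = 13.0973
OR_MH = (6.4786 + 16.2673 + 6.1717) / (20.8339 + 55.1155 + 13.0973) = 28.9176 / 89.0467 = 0.32475

0.325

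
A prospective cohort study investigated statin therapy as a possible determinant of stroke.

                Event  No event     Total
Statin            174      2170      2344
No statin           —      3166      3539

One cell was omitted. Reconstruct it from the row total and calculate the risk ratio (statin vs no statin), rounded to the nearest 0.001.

The missing cell is in the unexposed row: 3539 − 3166 = 373.
So a = 174, b = 2170, c = 373, d = 3166.
RR = [a/(a+b)] / [c/(c+d)] = (174/2344) / (373/3539) = 0.07423/0.10540 = 0.70431

0.704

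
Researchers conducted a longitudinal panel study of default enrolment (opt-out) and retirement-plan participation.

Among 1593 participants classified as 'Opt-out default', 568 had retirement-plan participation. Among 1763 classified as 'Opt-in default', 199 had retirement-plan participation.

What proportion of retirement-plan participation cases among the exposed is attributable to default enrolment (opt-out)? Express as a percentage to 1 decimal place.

From the description: a = 568, b = 1025, c = 199, d = 1564.
Risk in exposed = 568/1593 = 0.35656; risk in unexposed = 199/1763 = 0.11288.
RR = 0.35656/0.11288 = 3.15887
AR% = (RR − 1)/RR × 100 = (3.15887 − 1)/3.15887 × 100 = 68.3431%

68.3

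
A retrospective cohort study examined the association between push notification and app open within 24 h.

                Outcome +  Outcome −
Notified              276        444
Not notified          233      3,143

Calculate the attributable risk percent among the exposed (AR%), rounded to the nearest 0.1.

Cells: a = 276, b = 444, c = 233, d = 3143.
Risk in exposed = 276/720 = 0.38333; risk in unexposed = 233/3376 = 0.06902.
RR = 0.38333/0.06902 = 5.55422
AR% = (RR − 1)/RR × 100 = (5.55422 − 1)/5.55422 × 100 = 81.9957%

82.0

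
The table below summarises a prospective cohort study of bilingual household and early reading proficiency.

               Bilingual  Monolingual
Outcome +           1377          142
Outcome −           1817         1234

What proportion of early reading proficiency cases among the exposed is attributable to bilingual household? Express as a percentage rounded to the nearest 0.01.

76.06

Reading the table with exposure as columns: a = 1377 (Bilingual, case), b = 1817 (Bilingual, non-case), c = 142 (Monolingual, case), d = 1234.
Risk in exposed = 1377/3194 = 0.43112; risk in unexposed = 142/1376 = 0.10320.
RR = 0.43112/0.10320 = 4.17762
AR% = (RR − 1)/RR × 100 = (4.17762 − 1)/4.17762 × 100 = 76.0629%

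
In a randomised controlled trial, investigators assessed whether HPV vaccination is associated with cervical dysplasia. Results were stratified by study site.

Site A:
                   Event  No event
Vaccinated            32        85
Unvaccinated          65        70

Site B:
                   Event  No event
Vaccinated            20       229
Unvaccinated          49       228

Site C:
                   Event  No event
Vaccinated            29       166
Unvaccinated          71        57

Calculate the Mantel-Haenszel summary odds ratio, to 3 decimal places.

OR_MH = Σ(aᵢdᵢ/nᵢ) / Σ(bᵢcᵢ/nᵢ), where nᵢ is the stratum total.
Stratum 1 (Site A): n = 252; a·d/n = 32·70/252 = 8.8889; b·c/n = 85·65/252 = 21.9246
Stratum 2 (Site B): n = 526; a·d/n = 20·228/526 = 8.6692; b·c/n = 229·49/526 = 21.3327
Stratum 3 (Site C): n = 323; a·d/n = 29·57/323 = 5.1176; b·c/n = 166·71/323 = 36.4892
OR_MH = (8.8889 + 8.6692 + 5.1176) / (21.9246 + 21.3327 + 36.4892) = 22.6757 / 79.7465 = 0.28435

0.284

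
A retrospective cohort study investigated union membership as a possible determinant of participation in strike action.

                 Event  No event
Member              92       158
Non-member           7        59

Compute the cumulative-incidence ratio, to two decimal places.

Cells: a = 92, b = 158, c = 7, d = 59.
Risk in exposed = 92/250 = 0.36800; risk in unexposed = 7/66 = 0.10606.
RR = 0.36800 / 0.10606 = 3.46971
The risk among the exposed is 3.47 times that among the unexposed.

3.47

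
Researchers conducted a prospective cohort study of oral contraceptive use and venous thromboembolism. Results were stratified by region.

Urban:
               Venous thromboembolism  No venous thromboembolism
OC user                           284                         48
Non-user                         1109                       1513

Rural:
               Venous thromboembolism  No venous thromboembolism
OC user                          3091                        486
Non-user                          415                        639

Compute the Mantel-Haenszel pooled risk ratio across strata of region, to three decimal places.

2.146

RR_MH = Σ(aᵢ·n₀ᵢ/nᵢ) / Σ(cᵢ·n₁ᵢ/nᵢ), with n₁ᵢ = aᵢ+bᵢ (exposed), n₀ᵢ = cᵢ+dᵢ (unexposed), nᵢ = n₁ᵢ+n₀ᵢ.
Stratum 1 (Urban): n₁ = 332, n₀ = 2622, n = 2954; a·n₀/n = 284·2622/2954 = 252.0812; c·n₁/n = 1109·332/2954 = 124.6405
Stratum 2 (Rural): n₁ = 3577, n₀ = 1054, n = 4631; a·n₀/n = 3091·1054/4631 = 703.5012; c·n₁/n = 415·3577/4631 = 320.5474
RR_MH = (252.0812 + 703.5012) / (124.6405 + 320.5474) = 955.5824 / 445.1879 = 2.14647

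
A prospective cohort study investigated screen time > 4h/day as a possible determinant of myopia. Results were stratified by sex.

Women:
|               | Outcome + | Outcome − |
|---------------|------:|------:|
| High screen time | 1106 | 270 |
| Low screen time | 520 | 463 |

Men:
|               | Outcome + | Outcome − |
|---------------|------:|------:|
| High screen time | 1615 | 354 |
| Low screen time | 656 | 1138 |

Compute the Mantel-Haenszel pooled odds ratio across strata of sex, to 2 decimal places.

OR_MH = Σ(aᵢdᵢ/nᵢ) / Σ(bᵢcᵢ/nᵢ), where nᵢ is the stratum total.
Stratum 1 (Women): n = 2359; a·d/n = 1106·463/2359 = 217.0742; b·c/n = 270·520/2359 = 59.5167
Stratum 2 (Men): n = 3763; a·d/n = 1615·1138/3763 = 488.4055; b·c/n = 354·656/3763 = 61.7125
OR_MH = (217.0742 + 488.4055) / (59.5167 + 61.7125) = 705.4797 / 121.2292 = 5.81939

5.82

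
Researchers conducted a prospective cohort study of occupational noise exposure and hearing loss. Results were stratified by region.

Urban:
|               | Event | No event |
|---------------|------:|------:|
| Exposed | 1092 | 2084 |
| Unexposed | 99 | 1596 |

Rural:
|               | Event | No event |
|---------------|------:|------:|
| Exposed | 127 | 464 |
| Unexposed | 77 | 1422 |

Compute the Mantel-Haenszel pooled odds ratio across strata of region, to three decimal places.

OR_MH = Σ(aᵢdᵢ/nᵢ) / Σ(bᵢcᵢ/nᵢ), where nᵢ is the stratum total.
Stratum 1 (Urban): n = 4871; a·d/n = 1092·1596/4871 = 357.7976; b·c/n = 2084·99/4871 = 42.3560
Stratum 2 (Rural): n = 2090; a·d/n = 127·1422/2090 = 86.4086; b·c/n = 464·77/2090 = 17.0947
OR_MH = (357.7976 + 86.4086) / (42.3560 + 17.0947) = 444.2062 / 59.4507 = 7.47184

7.472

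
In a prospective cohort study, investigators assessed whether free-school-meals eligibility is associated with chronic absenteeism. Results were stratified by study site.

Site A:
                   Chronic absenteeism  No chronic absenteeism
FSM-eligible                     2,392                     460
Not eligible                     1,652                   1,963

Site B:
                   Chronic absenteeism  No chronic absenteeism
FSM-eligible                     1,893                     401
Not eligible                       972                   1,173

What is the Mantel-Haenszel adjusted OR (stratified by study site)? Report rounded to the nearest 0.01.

5.97

OR_MH = Σ(aᵢdᵢ/nᵢ) / Σ(bᵢcᵢ/nᵢ), where nᵢ is the stratum total.
Stratum 1 (Site A): n = 6467; a·d/n = 2392·1963/6467 = 726.0702; b·c/n = 460·1652/6467 = 117.5073
Stratum 2 (Site B): n = 4439; a·d/n = 1893·1173/4439 = 500.2228; b·c/n = 401·972/4439 = 87.8063
OR_MH = (726.0702 + 500.2228) / (117.5073 + 87.8063) = 1226.2930 / 205.3136 = 5.97278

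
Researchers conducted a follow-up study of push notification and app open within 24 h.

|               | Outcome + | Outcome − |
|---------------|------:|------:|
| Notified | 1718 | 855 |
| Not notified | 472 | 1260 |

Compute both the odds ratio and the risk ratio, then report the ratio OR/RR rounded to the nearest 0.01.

Cells: a = 1718, b = 855, c = 472, d = 1260.
OR = (1718·1260)/(855·472) = 2164680/403560 = 5.36396
Risk in exposed = 1718/2573 = 0.66770; risk in unexposed = 472/1732 = 0.27252; RR = 2.45013
OR/RR = 5.36396 / 2.45013 = 2.18925
The outcome is not rare, so the OR lies further from 1 than the RR.

2.19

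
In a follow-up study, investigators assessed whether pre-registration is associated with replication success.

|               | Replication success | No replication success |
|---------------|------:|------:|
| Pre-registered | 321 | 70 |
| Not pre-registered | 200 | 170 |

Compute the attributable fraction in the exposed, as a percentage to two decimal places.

Cells: a = 321, b = 70, c = 200, d = 170.
Risk in exposed = 321/391 = 0.82097; risk in unexposed = 200/370 = 0.54054.
RR = 0.82097/0.54054 = 1.51880
AR% = (RR − 1)/RR × 100 = (1.51880 − 1)/1.51880 × 100 = 34.1585%

34.16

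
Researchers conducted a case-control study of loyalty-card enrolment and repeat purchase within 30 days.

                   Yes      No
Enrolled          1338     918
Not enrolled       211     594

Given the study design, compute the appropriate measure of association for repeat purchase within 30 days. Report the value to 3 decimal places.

4.103

Cells: a = 1338, b = 918, c = 211, d = 594.
This is a case-control study: participants were sampled on outcome status, so risks in the source population cannot be estimated directly — relative risk is not valid here. The odds ratio is the appropriate measure.
OR = (a·d)/(b·c) = (1338 × 594) / (918 × 211) = 794772 / 193698 = 4.10315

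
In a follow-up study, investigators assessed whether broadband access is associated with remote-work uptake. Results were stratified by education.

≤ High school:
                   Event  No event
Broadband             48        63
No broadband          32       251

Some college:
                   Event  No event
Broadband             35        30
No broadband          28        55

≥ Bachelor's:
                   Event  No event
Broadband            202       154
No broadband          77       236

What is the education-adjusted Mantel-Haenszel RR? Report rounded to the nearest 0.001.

RR_MH = Σ(aᵢ·n₀ᵢ/nᵢ) / Σ(cᵢ·n₁ᵢ/nᵢ), with n₁ᵢ = aᵢ+bᵢ (exposed), n₀ᵢ = cᵢ+dᵢ (unexposed), nᵢ = n₁ᵢ+n₀ᵢ.
Stratum 1 (≤ High school): n₁ = 111, n₀ = 283, n = 394; a·n₀/n = 48·283/394 = 34.4772; c·n₁/n = 32·111/394 = 9.0152
Stratum 2 (Some college): n₁ = 65, n₀ = 83, n = 148; a·n₀/n = 35·83/148 = 19.6284; c·n₁/n = 28·65/148 = 12.2973
Stratum 3 (≥ Bachelor's): n₁ = 356, n₀ = 313, n = 669; a·n₀/n = 202·313/669 = 94.5082; c·n₁/n = 77·356/669 = 40.9746
RR_MH = (34.4772 + 19.6284 + 94.5082) / (9.0152 + 12.2973 + 40.9746) = 148.6138 / 62.2871 = 2.38595

2.386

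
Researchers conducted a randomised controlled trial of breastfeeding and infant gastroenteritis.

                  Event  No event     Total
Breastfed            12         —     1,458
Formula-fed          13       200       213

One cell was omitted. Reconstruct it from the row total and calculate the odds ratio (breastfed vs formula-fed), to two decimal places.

0.13

The missing cell is in the exposed row: 1458 − 12 = 1446.
So a = 12, b = 1446, c = 13, d = 200.
OR = (a·d)/(b·c) = (12 × 200) / (1446 × 13) = 2400 / 18798 = 0.12767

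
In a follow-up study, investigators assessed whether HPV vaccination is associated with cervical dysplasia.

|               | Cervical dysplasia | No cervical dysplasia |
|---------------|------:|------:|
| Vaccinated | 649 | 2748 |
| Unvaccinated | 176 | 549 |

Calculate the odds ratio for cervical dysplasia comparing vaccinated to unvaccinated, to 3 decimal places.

0.737

Cells: a = 649, b = 2748, c = 176, d = 549.
OR = (a·d)/(b·c) = (649 × 549) / (2748 × 176) = 356301 / 483648 = 0.73669
Exposure is associated with lower odds of cervical dysplasia (OR = 0.74 < 1).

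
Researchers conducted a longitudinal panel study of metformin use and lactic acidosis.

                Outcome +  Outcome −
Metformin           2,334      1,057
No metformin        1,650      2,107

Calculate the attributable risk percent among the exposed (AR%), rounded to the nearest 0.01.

Cells: a = 2334, b = 1057, c = 1650, d = 2107.
Risk in exposed = 2334/3391 = 0.68829; risk in unexposed = 1650/3757 = 0.43918.
RR = 0.68829/0.43918 = 1.56722
AR% = (RR − 1)/RR × 100 = (1.56722 − 1)/1.56722 × 100 = 36.1928%

36.19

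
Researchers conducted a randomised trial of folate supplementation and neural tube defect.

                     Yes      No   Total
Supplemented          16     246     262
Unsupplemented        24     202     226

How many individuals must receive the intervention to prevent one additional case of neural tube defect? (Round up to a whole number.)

23

Risk in treated group = 16/262 = 0.06107; risk in control = 24/226 = 0.10619.
Absolute risk reduction = 0.10619 − 0.06107 = 0.04513
NNT = 1 / ARR = 1 / 0.04513 = 22.160 → round up → 23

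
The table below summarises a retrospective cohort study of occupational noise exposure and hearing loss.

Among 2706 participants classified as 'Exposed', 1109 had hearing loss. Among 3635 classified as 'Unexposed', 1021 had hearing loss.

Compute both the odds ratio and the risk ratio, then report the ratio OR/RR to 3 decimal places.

From the description: a = 1109, b = 1597, c = 1021, d = 2614.
OR = (1109·2614)/(1597·1021) = 2898926/1630537 = 1.77790
Risk in exposed = 1109/2706 = 0.40983; risk in unexposed = 1021/3635 = 0.28088; RR = 1.45909
OR/RR = 1.77790 / 1.45909 = 1.21850
The outcome is not rare, so the OR lies further from 1 than the RR.

1.218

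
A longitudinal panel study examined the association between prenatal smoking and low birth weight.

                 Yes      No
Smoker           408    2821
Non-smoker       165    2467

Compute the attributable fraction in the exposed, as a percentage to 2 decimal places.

50.39

Cells: a = 408, b = 2821, c = 165, d = 2467.
Risk in exposed = 408/3229 = 0.12635; risk in unexposed = 165/2632 = 0.06269.
RR = 0.12635/0.06269 = 2.01555
AR% = (RR − 1)/RR × 100 = (2.01555 − 1)/2.01555 × 100 = 50.3858%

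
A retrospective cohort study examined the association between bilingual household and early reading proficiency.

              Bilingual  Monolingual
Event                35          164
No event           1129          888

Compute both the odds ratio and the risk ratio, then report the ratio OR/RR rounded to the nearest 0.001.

Reading the table with exposure as columns: a = 35 (Bilingual, case), b = 1129 (Bilingual, non-case), c = 164 (Monolingual, case), d = 888.
OR = (35·888)/(1129·164) = 31080/185156 = 0.16786
Risk in exposed = 35/1164 = 0.03007; risk in unexposed = 164/1052 = 0.15589; RR = 0.19288
OR/RR = 0.16786 / 0.19288 = 0.87027
The outcome is not rare, so the OR lies further from 1 than the RR.

0.870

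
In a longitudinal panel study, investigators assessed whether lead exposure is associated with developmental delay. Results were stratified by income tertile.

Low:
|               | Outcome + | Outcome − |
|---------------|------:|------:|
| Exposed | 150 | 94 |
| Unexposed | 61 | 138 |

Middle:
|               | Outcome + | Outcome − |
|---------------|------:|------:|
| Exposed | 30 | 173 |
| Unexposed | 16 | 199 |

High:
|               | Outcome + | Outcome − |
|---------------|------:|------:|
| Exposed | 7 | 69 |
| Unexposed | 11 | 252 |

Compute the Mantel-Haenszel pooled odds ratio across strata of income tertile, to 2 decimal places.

OR_MH = Σ(aᵢdᵢ/nᵢ) / Σ(bᵢcᵢ/nᵢ), where nᵢ is the stratum total.
Stratum 1 (Low): n = 443; a·d/n = 150·138/443 = 46.7269; b·c/n = 94·61/443 = 12.9436
Stratum 2 (Middle): n = 418; a·d/n = 30·199/418 = 14.2823; b·c/n = 173·16/418 = 6.6220
Stratum 3 (High): n = 339; a·d/n = 7·252/339 = 5.2035; b·c/n = 69·11/339 = 2.2389
OR_MH = (46.7269 + 14.2823 + 5.2035) / (12.9436 + 6.6220 + 2.2389) = 66.2127 / 21.8045 = 3.03665

3.04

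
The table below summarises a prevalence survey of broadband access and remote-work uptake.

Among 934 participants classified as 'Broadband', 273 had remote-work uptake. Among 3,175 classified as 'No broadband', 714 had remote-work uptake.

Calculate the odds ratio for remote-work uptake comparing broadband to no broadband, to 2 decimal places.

1.42

From the description: a = 273, b = 661, c = 714, d = 2461.
OR = (a·d)/(b·c) = (273 × 2461) / (661 × 714) = 671853 / 471954 = 1.42356
The odds of remote-work uptake are about 1.42 times as high in the broadband group.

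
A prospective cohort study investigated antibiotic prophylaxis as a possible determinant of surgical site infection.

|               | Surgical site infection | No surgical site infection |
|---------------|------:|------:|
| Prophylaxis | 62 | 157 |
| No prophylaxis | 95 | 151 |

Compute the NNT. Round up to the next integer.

10

Risk in treated group = 62/219 = 0.28311; risk in control = 95/246 = 0.38618.
Absolute risk reduction = 0.38618 − 0.28311 = 0.10307
NNT = 1 / ARR = 1 / 0.10307 = 9.702 → round up → 10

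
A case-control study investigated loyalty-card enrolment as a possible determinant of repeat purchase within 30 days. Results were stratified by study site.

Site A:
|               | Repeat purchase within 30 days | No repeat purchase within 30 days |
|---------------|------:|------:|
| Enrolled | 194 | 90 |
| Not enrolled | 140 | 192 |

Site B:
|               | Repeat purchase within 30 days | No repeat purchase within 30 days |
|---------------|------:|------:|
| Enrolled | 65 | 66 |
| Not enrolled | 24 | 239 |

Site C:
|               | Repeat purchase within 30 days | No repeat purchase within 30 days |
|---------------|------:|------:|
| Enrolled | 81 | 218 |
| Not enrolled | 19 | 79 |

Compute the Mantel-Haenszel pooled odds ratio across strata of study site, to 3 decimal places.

3.323

OR_MH = Σ(aᵢdᵢ/nᵢ) / Σ(bᵢcᵢ/nᵢ), where nᵢ is the stratum total.
Stratum 1 (Site A): n = 616; a·d/n = 194·192/616 = 60.4675; b·c/n = 90·140/616 = 20.4545
Stratum 2 (Site B): n = 394; a·d/n = 65·239/394 = 39.4289; b·c/n = 66·24/394 = 4.0203
Stratum 3 (Site C): n = 397; a·d/n = 81·79/397 = 16.1184; b·c/n = 218·19/397 = 10.4332
OR_MH = (60.4675 + 39.4289 + 16.1184) / (20.4545 + 4.0203 + 10.4332) = 116.0149 / 34.9081 = 3.32344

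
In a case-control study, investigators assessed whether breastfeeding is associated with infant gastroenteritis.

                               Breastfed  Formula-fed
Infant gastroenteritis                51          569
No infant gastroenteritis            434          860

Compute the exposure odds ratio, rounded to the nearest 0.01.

0.18

Reading the table with exposure as columns: a = 51 (Breastfed, case), b = 434 (Breastfed, non-case), c = 569 (Formula-fed, case), d = 860.
OR = (a·d)/(b·c) = (51 × 860) / (434 × 569) = 43860 / 246946 = 0.17761
Exposure is associated with lower odds of infant gastroenteritis (OR = 0.18 < 1).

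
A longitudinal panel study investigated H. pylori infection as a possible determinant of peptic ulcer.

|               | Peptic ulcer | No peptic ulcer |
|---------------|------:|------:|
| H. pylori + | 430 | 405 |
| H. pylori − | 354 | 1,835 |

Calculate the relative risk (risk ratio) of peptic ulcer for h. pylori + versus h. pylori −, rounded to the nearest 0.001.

3.184

Cells: a = 430, b = 405, c = 354, d = 1835.
Risk in exposed = 430/835 = 0.51497; risk in unexposed = 354/2189 = 0.16172.
RR = 0.51497 / 0.16172 = 3.18438
The risk among the exposed is 3.18 times that among the unexposed.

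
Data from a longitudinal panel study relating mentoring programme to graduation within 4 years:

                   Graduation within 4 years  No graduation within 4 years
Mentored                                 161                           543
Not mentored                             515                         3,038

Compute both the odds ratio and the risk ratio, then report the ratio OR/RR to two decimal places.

Cells: a = 161, b = 543, c = 515, d = 3038.
OR = (161·3038)/(543·515) = 489118/279645 = 1.74907
Risk in exposed = 161/704 = 0.22869; risk in unexposed = 515/3553 = 0.14495; RR = 1.57776
OR/RR = 1.74907 / 1.57776 = 1.10858
The outcome is not rare, so the OR lies further from 1 than the RR.

1.11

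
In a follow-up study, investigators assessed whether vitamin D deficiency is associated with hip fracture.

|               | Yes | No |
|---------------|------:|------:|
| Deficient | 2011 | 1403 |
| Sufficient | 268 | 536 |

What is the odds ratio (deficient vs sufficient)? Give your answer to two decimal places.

2.87

Cells: a = 2011, b = 1403, c = 268, d = 536.
OR = (a·d)/(b·c) = (2011 × 536) / (1403 × 268) = 1077896 / 376004 = 2.86671
The odds of hip fracture are about 2.87 times as high in the deficient group.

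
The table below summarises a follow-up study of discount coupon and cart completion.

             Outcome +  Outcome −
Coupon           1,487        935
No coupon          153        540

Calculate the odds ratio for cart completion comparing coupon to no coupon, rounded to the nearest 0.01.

5.61

Cells: a = 1487, b = 935, c = 153, d = 540.
OR = (a·d)/(b·c) = (1487 × 540) / (935 × 153) = 802980 / 143055 = 5.61309
The odds of cart completion are about 5.61 times as high in the coupon group.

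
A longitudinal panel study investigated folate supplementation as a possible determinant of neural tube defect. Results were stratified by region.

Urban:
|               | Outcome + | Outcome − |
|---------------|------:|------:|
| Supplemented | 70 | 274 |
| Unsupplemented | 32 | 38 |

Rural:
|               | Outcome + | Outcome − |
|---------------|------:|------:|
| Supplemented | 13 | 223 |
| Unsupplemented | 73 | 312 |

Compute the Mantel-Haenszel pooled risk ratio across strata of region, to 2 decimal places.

RR_MH = Σ(aᵢ·n₀ᵢ/nᵢ) / Σ(cᵢ·n₁ᵢ/nᵢ), with n₁ᵢ = aᵢ+bᵢ (exposed), n₀ᵢ = cᵢ+dᵢ (unexposed), nᵢ = n₁ᵢ+n₀ᵢ.
Stratum 1 (Urban): n₁ = 344, n₀ = 70, n = 414; a·n₀/n = 70·70/414 = 11.8357; c·n₁/n = 32·344/414 = 26.5894
Stratum 2 (Rural): n₁ = 236, n₀ = 385, n = 621; a·n₀/n = 13·385/621 = 8.0596; c·n₁/n = 73·236/621 = 27.7424
RR_MH = (11.8357 + 8.0596) / (26.5894 + 27.7424) = 19.8953 / 54.3317 = 0.36618

0.37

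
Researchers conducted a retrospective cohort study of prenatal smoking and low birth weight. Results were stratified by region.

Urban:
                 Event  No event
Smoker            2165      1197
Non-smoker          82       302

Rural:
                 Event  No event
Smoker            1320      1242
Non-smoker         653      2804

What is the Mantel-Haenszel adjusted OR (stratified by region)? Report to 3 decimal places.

4.905

OR_MH = Σ(aᵢdᵢ/nᵢ) / Σ(bᵢcᵢ/nᵢ), where nᵢ is the stratum total.
Stratum 1 (Urban): n = 3746; a·d/n = 2165·302/3746 = 174.5408; b·c/n = 1197·82/3746 = 26.2023
Stratum 2 (Rural): n = 6019; a·d/n = 1320·2804/6019 = 614.9327; b·c/n = 1242·653/6019 = 134.7443
OR_MH = (174.5408 + 614.9327) / (26.2023 + 134.7443) = 789.4736 / 160.9467 = 4.90519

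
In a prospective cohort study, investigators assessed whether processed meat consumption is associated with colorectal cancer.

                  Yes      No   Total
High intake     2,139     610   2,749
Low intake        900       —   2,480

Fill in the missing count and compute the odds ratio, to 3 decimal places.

The missing cell is in the unexposed row: 2480 − 900 = 1580.
So a = 2139, b = 610, c = 900, d = 1580.
OR = (a·d)/(b·c) = (2139 × 1580) / (610 × 900) = 3379620 / 549000 = 6.15596

6.156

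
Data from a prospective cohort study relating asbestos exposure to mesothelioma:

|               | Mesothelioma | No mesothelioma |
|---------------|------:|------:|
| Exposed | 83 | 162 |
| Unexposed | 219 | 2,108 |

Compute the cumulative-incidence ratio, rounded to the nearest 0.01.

3.60

Cells: a = 83, b = 162, c = 219, d = 2108.
Risk in exposed = 83/245 = 0.33878; risk in unexposed = 219/2327 = 0.09411.
RR = 0.33878 / 0.09411 = 3.59968
The risk among the exposed is 3.60 times that among the unexposed.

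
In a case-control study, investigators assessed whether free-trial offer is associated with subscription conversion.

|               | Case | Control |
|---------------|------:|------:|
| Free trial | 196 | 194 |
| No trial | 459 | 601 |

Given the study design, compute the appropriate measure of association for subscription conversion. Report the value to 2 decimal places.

Cells: a = 196, b = 194, c = 459, d = 601.
This is a case-control study: participants were sampled on outcome status, so risks in the source population cannot be estimated directly — relative risk is not valid here. The odds ratio is the appropriate measure.
OR = (a·d)/(b·c) = (196 × 601) / (194 × 459) = 117796 / 89046 = 1.32287

1.32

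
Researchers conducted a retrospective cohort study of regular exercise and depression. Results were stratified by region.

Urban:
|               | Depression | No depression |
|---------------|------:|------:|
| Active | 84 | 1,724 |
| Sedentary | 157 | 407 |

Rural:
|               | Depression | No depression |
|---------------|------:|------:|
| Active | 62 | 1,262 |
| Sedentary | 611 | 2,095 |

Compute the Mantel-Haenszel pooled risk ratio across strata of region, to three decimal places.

0.192

RR_MH = Σ(aᵢ·n₀ᵢ/nᵢ) / Σ(cᵢ·n₁ᵢ/nᵢ), with n₁ᵢ = aᵢ+bᵢ (exposed), n₀ᵢ = cᵢ+dᵢ (unexposed), nᵢ = n₁ᵢ+n₀ᵢ.
Stratum 1 (Urban): n₁ = 1808, n₀ = 564, n = 2372; a·n₀/n = 84·564/2372 = 19.9730; c·n₁/n = 157·1808/2372 = 119.6695
Stratum 2 (Rural): n₁ = 1324, n₀ = 2706, n = 4030; a·n₀/n = 62·2706/4030 = 41.6308; c·n₁/n = 611·1324/4030 = 200.7355
RR_MH = (19.9730 + 41.6308) / (119.6695 + 200.7355) = 61.6038 / 320.4050 = 0.19227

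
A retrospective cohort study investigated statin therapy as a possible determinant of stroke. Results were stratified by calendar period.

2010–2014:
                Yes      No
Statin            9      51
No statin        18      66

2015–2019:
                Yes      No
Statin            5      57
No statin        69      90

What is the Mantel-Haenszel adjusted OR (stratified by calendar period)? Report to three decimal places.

OR_MH = Σ(aᵢdᵢ/nᵢ) / Σ(bᵢcᵢ/nᵢ), where nᵢ is the stratum total.
Stratum 1 (2010–2014): n = 144; a·d/n = 9·66/144 = 4.1250; b·c/n = 51·18/144 = 6.3750
Stratum 2 (2015–2019): n = 221; a·d/n = 5·90/221 = 2.0362; b·c/n = 57·69/221 = 17.7964
OR_MH = (4.1250 + 2.0362) / (6.3750 + 17.7964) = 6.1612 / 24.1714 = 0.25490

0.255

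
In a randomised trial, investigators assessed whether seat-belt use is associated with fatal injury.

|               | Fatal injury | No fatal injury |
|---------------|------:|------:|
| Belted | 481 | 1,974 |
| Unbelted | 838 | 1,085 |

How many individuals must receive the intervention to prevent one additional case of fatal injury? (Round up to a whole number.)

Risk in treated group = 481/2455 = 0.19593; risk in control = 838/1923 = 0.43578.
Absolute risk reduction = 0.43578 − 0.19593 = 0.23985
NNT = 1 / ARR = 1 / 0.23985 = 4.169 → round up → 5

5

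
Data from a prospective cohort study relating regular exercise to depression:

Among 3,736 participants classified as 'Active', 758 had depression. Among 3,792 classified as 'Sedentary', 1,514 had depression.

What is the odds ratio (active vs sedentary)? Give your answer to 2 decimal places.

From the description: a = 758, b = 2978, c = 1514, d = 2278.
OR = (a·d)/(b·c) = (758 × 2278) / (2978 × 1514) = 1726724 / 4508692 = 0.38298
Exposure is associated with lower odds of depression (OR = 0.38 < 1).

0.38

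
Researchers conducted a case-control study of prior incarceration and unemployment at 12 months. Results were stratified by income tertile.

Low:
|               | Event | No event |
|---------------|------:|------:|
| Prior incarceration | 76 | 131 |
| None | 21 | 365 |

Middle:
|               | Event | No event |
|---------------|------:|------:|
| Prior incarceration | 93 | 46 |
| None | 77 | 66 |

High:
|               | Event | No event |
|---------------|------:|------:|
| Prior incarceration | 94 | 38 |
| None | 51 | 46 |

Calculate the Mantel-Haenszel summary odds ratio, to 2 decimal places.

3.41

OR_MH = Σ(aᵢdᵢ/nᵢ) / Σ(bᵢcᵢ/nᵢ), where nᵢ is the stratum total.
Stratum 1 (Low): n = 593; a·d/n = 76·365/593 = 46.7791; b·c/n = 131·21/593 = 4.6391
Stratum 2 (Middle): n = 282; a·d/n = 93·66/282 = 21.7660; b·c/n = 46·77/282 = 12.5603
Stratum 3 (High): n = 229; a·d/n = 94·46/229 = 18.8821; b·c/n = 38·51/229 = 8.4629
OR_MH = (46.7791 + 21.7660 + 18.8821) / (4.6391 + 12.5603 + 8.4629) = 87.4271 / 25.6623 = 3.40683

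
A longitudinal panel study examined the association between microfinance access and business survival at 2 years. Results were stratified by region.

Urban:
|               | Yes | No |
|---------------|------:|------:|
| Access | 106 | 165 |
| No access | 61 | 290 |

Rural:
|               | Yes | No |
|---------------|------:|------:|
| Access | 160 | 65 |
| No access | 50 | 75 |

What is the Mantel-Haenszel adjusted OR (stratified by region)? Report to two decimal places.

3.29

OR_MH = Σ(aᵢdᵢ/nᵢ) / Σ(bᵢcᵢ/nᵢ), where nᵢ is the stratum total.
Stratum 1 (Urban): n = 622; a·d/n = 106·290/622 = 49.4212; b·c/n = 165·61/622 = 16.1817
Stratum 2 (Rural): n = 350; a·d/n = 160·75/350 = 34.2857; b·c/n = 65·50/350 = 9.2857
OR_MH = (49.4212 + 34.2857) / (16.1817 + 9.2857) = 83.7069 / 25.4674 = 3.28683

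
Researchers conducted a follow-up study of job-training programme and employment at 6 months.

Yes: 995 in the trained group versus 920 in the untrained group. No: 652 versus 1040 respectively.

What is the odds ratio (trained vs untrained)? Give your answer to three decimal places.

From the description: a = 995, b = 652, c = 920, d = 1040.
OR = (a·d)/(b·c) = (995 × 1040) / (652 × 920) = 1034800 / 599840 = 1.72513
The odds of employment at 6 months are about 1.73 times as high in the trained group.

1.725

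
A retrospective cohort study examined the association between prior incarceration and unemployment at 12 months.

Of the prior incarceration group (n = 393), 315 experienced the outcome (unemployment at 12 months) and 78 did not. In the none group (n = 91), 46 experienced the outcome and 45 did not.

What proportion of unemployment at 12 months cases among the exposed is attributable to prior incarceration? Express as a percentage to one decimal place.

From the description: a = 315, b = 78, c = 46, d = 45.
Risk in exposed = 315/393 = 0.80153; risk in unexposed = 46/91 = 0.50549.
RR = 0.80153/0.50549 = 1.58563
AR% = (RR − 1)/RR × 100 = (1.58563 − 1)/1.58563 × 100 = 36.9335%

36.9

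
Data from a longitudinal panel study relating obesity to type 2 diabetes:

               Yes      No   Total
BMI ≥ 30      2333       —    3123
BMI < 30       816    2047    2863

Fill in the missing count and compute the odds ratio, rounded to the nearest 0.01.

7.41

The missing cell is in the exposed row: 3123 − 2333 = 790.
So a = 2333, b = 790, c = 816, d = 2047.
OR = (a·d)/(b·c) = (2333 × 2047) / (790 × 816) = 4775651 / 644640 = 7.40824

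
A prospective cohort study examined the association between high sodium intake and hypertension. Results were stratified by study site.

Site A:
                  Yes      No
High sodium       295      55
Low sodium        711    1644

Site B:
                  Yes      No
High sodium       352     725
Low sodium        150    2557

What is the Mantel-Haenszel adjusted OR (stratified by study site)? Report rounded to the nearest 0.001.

OR_MH = Σ(aᵢdᵢ/nᵢ) / Σ(bᵢcᵢ/nᵢ), where nᵢ is the stratum total.
Stratum 1 (Site A): n = 2705; a·d/n = 295·1644/2705 = 179.2902; b·c/n = 55·711/2705 = 14.4566
Stratum 2 (Site B): n = 3784; a·d/n = 352·2557/3784 = 237.8605; b·c/n = 725·150/3784 = 28.7394
OR_MH = (179.2902 + 237.8605) / (14.4566 + 28.7394) = 417.1507 / 43.1960 = 9.65716

9.657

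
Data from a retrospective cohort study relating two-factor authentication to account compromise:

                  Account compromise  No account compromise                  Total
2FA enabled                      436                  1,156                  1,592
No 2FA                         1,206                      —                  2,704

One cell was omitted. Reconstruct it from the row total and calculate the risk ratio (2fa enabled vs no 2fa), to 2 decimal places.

0.61

The missing cell is in the unexposed row: 2704 − 1206 = 1498.
So a = 436, b = 1156, c = 1206, d = 1498.
RR = [a/(a+b)] / [c/(c+d)] = (436/1592) / (1206/2704) = 0.27387/0.44601 = 0.61405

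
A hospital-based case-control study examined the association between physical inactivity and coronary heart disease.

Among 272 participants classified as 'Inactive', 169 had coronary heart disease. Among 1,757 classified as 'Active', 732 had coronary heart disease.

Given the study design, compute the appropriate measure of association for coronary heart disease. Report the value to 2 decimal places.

From the description: a = 169, b = 103, c = 732, d = 1025.
This is a hospital-based case-control study: participants were sampled on outcome status, so risks in the source population cannot be estimated directly — relative risk is not valid here. The odds ratio is the appropriate measure.
OR = (a·d)/(b·c) = (169 × 1025) / (103 × 732) = 173225 / 75396 = 2.29754

2.30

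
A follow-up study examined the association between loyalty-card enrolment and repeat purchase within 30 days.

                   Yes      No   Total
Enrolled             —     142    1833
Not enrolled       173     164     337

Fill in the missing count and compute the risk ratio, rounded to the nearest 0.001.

The missing cell is in the exposed row: 1833 − 142 = 1691.
So a = 1691, b = 142, c = 173, d = 164.
RR = [a/(a+b)] / [c/(c+d)] = (1691/1833) / (173/337) = 0.92253/0.51335 = 1.79707

1.797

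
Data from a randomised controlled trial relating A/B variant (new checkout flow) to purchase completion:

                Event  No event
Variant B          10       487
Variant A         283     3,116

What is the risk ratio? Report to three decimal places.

0.242

Cells: a = 10, b = 487, c = 283, d = 3116.
Risk in exposed = 10/497 = 0.02012; risk in unexposed = 283/3399 = 0.08326.
RR = 0.02012 / 0.08326 = 0.24166
The risk is 76% lower among the exposed than among the unexposed.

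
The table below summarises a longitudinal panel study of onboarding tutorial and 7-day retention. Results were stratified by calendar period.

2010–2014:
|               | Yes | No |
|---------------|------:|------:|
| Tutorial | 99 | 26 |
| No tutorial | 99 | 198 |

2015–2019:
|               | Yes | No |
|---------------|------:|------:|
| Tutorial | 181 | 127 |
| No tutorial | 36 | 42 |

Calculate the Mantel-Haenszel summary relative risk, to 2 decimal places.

RR_MH = Σ(aᵢ·n₀ᵢ/nᵢ) / Σ(cᵢ·n₁ᵢ/nᵢ), with n₁ᵢ = aᵢ+bᵢ (exposed), n₀ᵢ = cᵢ+dᵢ (unexposed), nᵢ = n₁ᵢ+n₀ᵢ.
Stratum 1 (2010–2014): n₁ = 125, n₀ = 297, n = 422; a·n₀/n = 99·297/422 = 69.6754; c·n₁/n = 99·125/422 = 29.3246
Stratum 2 (2015–2019): n₁ = 308, n₀ = 78, n = 386; a·n₀/n = 181·78/386 = 36.5751; c·n₁/n = 36·308/386 = 28.7254
RR_MH = (69.6754 + 36.5751) / (29.3246 + 28.7254) = 106.2505 / 58.0500 = 1.83033

1.83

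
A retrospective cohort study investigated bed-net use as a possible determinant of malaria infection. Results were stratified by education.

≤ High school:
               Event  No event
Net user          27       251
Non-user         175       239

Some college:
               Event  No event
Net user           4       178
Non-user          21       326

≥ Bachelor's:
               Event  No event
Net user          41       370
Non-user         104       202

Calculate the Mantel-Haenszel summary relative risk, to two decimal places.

0.26

RR_MH = Σ(aᵢ·n₀ᵢ/nᵢ) / Σ(cᵢ·n₁ᵢ/nᵢ), with n₁ᵢ = aᵢ+bᵢ (exposed), n₀ᵢ = cᵢ+dᵢ (unexposed), nᵢ = n₁ᵢ+n₀ᵢ.
Stratum 1 (≤ High school): n₁ = 278, n₀ = 414, n = 692; a·n₀/n = 27·414/692 = 16.1532; c·n₁/n = 175·278/692 = 70.3035
Stratum 2 (Some college): n₁ = 182, n₀ = 347, n = 529; a·n₀/n = 4·347/529 = 2.6238; c·n₁/n = 21·182/529 = 7.2250
Stratum 3 (≥ Bachelor's): n₁ = 411, n₀ = 306, n = 717; a·n₀/n = 41·306/717 = 17.4979; c·n₁/n = 104·411/717 = 59.6151
RR_MH = (16.1532 + 2.6238 + 17.4979) / (70.3035 + 7.2250 + 59.6151) = 36.2749 / 137.1435 = 0.26450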